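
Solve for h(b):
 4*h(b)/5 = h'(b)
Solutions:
 h(b) = C1*exp(4*b/5)


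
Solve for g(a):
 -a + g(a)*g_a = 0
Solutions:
 g(a) = -sqrt(C1 + a^2)
 g(a) = sqrt(C1 + a^2)


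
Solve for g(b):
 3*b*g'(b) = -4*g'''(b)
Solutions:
 g(b) = C1 + Integral(C2*airyai(-6^(1/3)*b/2) + C3*airybi(-6^(1/3)*b/2), b)


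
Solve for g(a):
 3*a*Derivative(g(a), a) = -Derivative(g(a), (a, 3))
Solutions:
 g(a) = C1 + Integral(C2*airyai(-3^(1/3)*a) + C3*airybi(-3^(1/3)*a), a)


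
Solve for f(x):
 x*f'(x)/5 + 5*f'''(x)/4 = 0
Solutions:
 f(x) = C1 + Integral(C2*airyai(-2^(2/3)*5^(1/3)*x/5) + C3*airybi(-2^(2/3)*5^(1/3)*x/5), x)


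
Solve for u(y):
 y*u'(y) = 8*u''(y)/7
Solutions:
 u(y) = C1 + C2*erfi(sqrt(7)*y/4)


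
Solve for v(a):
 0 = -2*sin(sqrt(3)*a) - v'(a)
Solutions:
 v(a) = C1 + 2*sqrt(3)*cos(sqrt(3)*a)/3


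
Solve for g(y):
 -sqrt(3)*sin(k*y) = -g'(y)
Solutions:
 g(y) = C1 - sqrt(3)*cos(k*y)/k


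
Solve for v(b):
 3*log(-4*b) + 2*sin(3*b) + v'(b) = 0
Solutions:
 v(b) = C1 - 3*b*log(-b) - 6*b*log(2) + 3*b + 2*cos(3*b)/3


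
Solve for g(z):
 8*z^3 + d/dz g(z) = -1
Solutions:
 g(z) = C1 - 2*z^4 - z


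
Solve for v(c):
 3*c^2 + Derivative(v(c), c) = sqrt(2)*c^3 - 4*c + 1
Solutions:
 v(c) = C1 + sqrt(2)*c^4/4 - c^3 - 2*c^2 + c


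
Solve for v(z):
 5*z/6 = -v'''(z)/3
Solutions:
 v(z) = C1 + C2*z + C3*z^2 - 5*z^4/48


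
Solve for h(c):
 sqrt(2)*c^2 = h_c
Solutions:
 h(c) = C1 + sqrt(2)*c^3/3


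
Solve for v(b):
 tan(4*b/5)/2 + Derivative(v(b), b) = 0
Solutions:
 v(b) = C1 + 5*log(cos(4*b/5))/8


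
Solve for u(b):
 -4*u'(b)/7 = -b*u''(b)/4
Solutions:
 u(b) = C1 + C2*b^(23/7)


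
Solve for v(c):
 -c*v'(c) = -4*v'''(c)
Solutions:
 v(c) = C1 + Integral(C2*airyai(2^(1/3)*c/2) + C3*airybi(2^(1/3)*c/2), c)


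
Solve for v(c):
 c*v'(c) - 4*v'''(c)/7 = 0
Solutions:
 v(c) = C1 + Integral(C2*airyai(14^(1/3)*c/2) + C3*airybi(14^(1/3)*c/2), c)


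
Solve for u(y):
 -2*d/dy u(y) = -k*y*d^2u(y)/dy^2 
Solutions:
 u(y) = C1 + y^(((re(k) + 2)*re(k) + im(k)^2)/(re(k)^2 + im(k)^2))*(C2*sin(2*log(y)*Abs(im(k))/(re(k)^2 + im(k)^2)) + C3*cos(2*log(y)*im(k)/(re(k)^2 + im(k)^2)))


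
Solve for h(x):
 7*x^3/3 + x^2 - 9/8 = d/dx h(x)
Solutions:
 h(x) = C1 + 7*x^4/12 + x^3/3 - 9*x/8


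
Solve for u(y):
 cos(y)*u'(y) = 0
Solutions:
 u(y) = C1


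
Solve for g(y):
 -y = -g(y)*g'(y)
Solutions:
 g(y) = -sqrt(C1 + y^2)
 g(y) = sqrt(C1 + y^2)


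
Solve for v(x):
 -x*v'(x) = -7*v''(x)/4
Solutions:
 v(x) = C1 + C2*erfi(sqrt(14)*x/7)


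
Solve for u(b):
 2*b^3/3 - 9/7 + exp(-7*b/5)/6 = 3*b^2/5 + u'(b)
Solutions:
 u(b) = C1 + b^4/6 - b^3/5 - 9*b/7 - 5*exp(-7*b/5)/42


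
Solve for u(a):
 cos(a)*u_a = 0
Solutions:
 u(a) = C1


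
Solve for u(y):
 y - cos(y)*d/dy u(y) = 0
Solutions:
 u(y) = C1 + Integral(y/cos(y), y)


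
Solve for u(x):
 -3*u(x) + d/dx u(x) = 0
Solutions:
 u(x) = C1*exp(3*x)


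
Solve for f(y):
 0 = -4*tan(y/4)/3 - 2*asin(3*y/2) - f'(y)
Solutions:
 f(y) = C1 - 2*y*asin(3*y/2) - 2*sqrt(4 - 9*y^2)/3 + 16*log(cos(y/4))/3


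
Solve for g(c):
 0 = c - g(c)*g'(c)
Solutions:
 g(c) = -sqrt(C1 + c^2)
 g(c) = sqrt(C1 + c^2)


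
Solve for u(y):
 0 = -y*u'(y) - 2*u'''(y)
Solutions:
 u(y) = C1 + Integral(C2*airyai(-2^(2/3)*y/2) + C3*airybi(-2^(2/3)*y/2), y)


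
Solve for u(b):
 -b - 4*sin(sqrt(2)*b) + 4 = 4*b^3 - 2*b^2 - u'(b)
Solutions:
 u(b) = C1 + b^4 - 2*b^3/3 + b^2/2 - 4*b - 2*sqrt(2)*cos(sqrt(2)*b)


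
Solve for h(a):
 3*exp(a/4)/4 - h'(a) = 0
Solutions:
 h(a) = C1 + 3*exp(a/4)


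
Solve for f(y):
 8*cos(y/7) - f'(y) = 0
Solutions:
 f(y) = C1 + 56*sin(y/7)


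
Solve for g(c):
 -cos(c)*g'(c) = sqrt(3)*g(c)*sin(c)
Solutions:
 g(c) = C1*cos(c)^(sqrt(3))


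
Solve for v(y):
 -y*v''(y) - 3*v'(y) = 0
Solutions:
 v(y) = C1 + C2/y^2


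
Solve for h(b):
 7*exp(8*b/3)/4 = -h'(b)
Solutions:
 h(b) = C1 - 21*exp(8*b/3)/32


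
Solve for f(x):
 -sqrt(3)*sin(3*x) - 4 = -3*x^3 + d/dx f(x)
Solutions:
 f(x) = C1 + 3*x^4/4 - 4*x + sqrt(3)*cos(3*x)/3


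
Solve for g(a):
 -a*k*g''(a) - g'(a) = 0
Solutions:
 g(a) = C1 + a^(((re(k) - 1)*re(k) + im(k)^2)/(re(k)^2 + im(k)^2))*(C2*sin(log(a)*Abs(im(k))/(re(k)^2 + im(k)^2)) + C3*cos(log(a)*im(k)/(re(k)^2 + im(k)^2)))


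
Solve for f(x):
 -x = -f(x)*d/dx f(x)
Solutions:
 f(x) = -sqrt(C1 + x^2)
 f(x) = sqrt(C1 + x^2)


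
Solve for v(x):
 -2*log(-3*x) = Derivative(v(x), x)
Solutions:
 v(x) = C1 - 2*x*log(-x) + 2*x*(1 - log(3))


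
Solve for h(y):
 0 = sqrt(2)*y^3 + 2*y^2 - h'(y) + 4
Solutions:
 h(y) = C1 + sqrt(2)*y^4/4 + 2*y^3/3 + 4*y


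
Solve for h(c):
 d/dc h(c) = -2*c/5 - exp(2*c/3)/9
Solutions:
 h(c) = C1 - c^2/5 - exp(2*c/3)/6


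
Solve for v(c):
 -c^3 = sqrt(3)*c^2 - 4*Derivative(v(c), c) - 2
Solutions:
 v(c) = C1 + c^4/16 + sqrt(3)*c^3/12 - c/2


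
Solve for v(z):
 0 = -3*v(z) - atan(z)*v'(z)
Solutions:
 v(z) = C1*exp(-3*Integral(1/atan(z), z))


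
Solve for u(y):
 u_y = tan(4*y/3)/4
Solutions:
 u(y) = C1 - 3*log(cos(4*y/3))/16


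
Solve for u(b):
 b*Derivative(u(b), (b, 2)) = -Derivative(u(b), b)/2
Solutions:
 u(b) = C1 + C2*sqrt(b)


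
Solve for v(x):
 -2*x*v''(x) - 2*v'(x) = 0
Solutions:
 v(x) = C1 + C2*log(x)


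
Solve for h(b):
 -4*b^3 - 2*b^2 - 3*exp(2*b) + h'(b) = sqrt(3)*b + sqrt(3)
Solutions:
 h(b) = C1 + b^4 + 2*b^3/3 + sqrt(3)*b^2/2 + sqrt(3)*b + 3*exp(2*b)/2


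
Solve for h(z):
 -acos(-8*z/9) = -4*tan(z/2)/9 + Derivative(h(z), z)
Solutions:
 h(z) = C1 - z*acos(-8*z/9) - sqrt(81 - 64*z^2)/8 - 8*log(cos(z/2))/9


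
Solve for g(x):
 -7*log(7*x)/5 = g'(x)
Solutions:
 g(x) = C1 - 7*x*log(x)/5 - 7*x*log(7)/5 + 7*x/5


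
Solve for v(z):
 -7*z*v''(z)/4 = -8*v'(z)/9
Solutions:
 v(z) = C1 + C2*z^(95/63)


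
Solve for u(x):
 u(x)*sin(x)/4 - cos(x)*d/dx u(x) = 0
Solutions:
 u(x) = C1/cos(x)^(1/4)


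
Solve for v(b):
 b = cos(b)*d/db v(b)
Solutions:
 v(b) = C1 + Integral(b/cos(b), b)


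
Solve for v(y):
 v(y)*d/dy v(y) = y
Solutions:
 v(y) = -sqrt(C1 + y^2)
 v(y) = sqrt(C1 + y^2)


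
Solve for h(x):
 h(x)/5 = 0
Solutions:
 h(x) = 0


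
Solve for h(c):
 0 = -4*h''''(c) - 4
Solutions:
 h(c) = C1 + C2*c + C3*c^2 + C4*c^3 - c^4/24


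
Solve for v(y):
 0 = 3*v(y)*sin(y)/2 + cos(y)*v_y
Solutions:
 v(y) = C1*cos(y)^(3/2)


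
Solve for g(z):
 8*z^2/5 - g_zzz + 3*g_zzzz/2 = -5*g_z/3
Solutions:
 g(z) = C1 + C2*exp(z*(4/(9*sqrt(1945) + 397)^(1/3) + 4 + (9*sqrt(1945) + 397)^(1/3))/18)*sin(sqrt(3)*z*(-(9*sqrt(1945) + 397)^(1/3) + 4/(9*sqrt(1945) + 397)^(1/3))/18) + C3*exp(z*(4/(9*sqrt(1945) + 397)^(1/3) + 4 + (9*sqrt(1945) + 397)^(1/3))/18)*cos(sqrt(3)*z*(-(9*sqrt(1945) + 397)^(1/3) + 4/(9*sqrt(1945) + 397)^(1/3))/18) + C4*exp(z*(-(9*sqrt(1945) + 397)^(1/3) - 4/(9*sqrt(1945) + 397)^(1/3) + 2)/9) - 8*z^3/25 - 144*z/125


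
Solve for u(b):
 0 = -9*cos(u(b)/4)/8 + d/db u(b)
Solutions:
 -9*b/8 - 2*log(sin(u(b)/4) - 1) + 2*log(sin(u(b)/4) + 1) = C1


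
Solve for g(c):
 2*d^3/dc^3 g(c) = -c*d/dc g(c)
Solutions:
 g(c) = C1 + Integral(C2*airyai(-2^(2/3)*c/2) + C3*airybi(-2^(2/3)*c/2), c)


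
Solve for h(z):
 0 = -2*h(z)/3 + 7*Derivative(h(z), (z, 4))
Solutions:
 h(z) = C1*exp(-2^(1/4)*21^(3/4)*z/21) + C2*exp(2^(1/4)*21^(3/4)*z/21) + C3*sin(2^(1/4)*21^(3/4)*z/21) + C4*cos(2^(1/4)*21^(3/4)*z/21)


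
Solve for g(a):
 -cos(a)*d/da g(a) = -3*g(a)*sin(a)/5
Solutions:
 g(a) = C1/cos(a)^(3/5)


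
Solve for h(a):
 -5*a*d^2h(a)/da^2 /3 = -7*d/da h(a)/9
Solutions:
 h(a) = C1 + C2*a^(22/15)


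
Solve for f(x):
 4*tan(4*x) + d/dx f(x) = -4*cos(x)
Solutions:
 f(x) = C1 + log(cos(4*x)) - 4*sin(x)


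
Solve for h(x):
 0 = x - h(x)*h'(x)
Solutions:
 h(x) = -sqrt(C1 + x^2)
 h(x) = sqrt(C1 + x^2)


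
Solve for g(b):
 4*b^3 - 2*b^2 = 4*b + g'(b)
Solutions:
 g(b) = C1 + b^4 - 2*b^3/3 - 2*b^2


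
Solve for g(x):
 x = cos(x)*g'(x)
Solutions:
 g(x) = C1 + Integral(x/cos(x), x)


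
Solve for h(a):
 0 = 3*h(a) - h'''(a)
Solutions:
 h(a) = C3*exp(3^(1/3)*a) + (C1*sin(3^(5/6)*a/2) + C2*cos(3^(5/6)*a/2))*exp(-3^(1/3)*a/2)


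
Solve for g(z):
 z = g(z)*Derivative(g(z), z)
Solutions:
 g(z) = -sqrt(C1 + z^2)
 g(z) = sqrt(C1 + z^2)


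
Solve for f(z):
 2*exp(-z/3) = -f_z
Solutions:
 f(z) = C1 + 6*exp(-z/3)


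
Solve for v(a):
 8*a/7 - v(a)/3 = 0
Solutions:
 v(a) = 24*a/7


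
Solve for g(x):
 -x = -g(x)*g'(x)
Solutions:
 g(x) = -sqrt(C1 + x^2)
 g(x) = sqrt(C1 + x^2)


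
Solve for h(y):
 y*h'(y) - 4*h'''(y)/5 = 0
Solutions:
 h(y) = C1 + Integral(C2*airyai(10^(1/3)*y/2) + C3*airybi(10^(1/3)*y/2), y)


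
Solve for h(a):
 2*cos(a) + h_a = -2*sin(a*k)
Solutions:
 h(a) = C1 - 2*sin(a) + 2*cos(a*k)/k


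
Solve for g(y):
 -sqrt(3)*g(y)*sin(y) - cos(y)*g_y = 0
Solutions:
 g(y) = C1*cos(y)^(sqrt(3))


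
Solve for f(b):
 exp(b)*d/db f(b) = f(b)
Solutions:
 f(b) = C1*exp(-exp(-b))


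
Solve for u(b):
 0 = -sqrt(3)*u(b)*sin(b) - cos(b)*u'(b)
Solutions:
 u(b) = C1*cos(b)^(sqrt(3))


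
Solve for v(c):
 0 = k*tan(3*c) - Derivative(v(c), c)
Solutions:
 v(c) = C1 - k*log(cos(3*c))/3


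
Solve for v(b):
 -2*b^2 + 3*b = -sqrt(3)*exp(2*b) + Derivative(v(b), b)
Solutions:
 v(b) = C1 - 2*b^3/3 + 3*b^2/2 + sqrt(3)*exp(2*b)/2


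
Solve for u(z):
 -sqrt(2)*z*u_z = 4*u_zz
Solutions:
 u(z) = C1 + C2*erf(2^(3/4)*z/4)


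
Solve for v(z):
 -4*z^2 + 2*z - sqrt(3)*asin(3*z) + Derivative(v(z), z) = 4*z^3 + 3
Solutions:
 v(z) = C1 + z^4 + 4*z^3/3 - z^2 + 3*z + sqrt(3)*(z*asin(3*z) + sqrt(1 - 9*z^2)/3)


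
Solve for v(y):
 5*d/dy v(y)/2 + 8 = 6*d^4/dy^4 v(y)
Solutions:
 v(y) = C1 + C4*exp(90^(1/3)*y/6) - 16*y/5 + (C2*sin(10^(1/3)*3^(1/6)*y/4) + C3*cos(10^(1/3)*3^(1/6)*y/4))*exp(-90^(1/3)*y/12)


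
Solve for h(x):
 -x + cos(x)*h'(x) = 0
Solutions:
 h(x) = C1 + Integral(x/cos(x), x)


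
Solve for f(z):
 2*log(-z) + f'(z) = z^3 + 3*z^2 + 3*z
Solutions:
 f(z) = C1 + z^4/4 + z^3 + 3*z^2/2 - 2*z*log(-z) + 2*z


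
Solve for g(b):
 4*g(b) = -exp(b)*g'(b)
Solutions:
 g(b) = C1*exp(4*exp(-b))


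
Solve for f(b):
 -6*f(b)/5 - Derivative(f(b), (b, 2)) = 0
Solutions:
 f(b) = C1*sin(sqrt(30)*b/5) + C2*cos(sqrt(30)*b/5)


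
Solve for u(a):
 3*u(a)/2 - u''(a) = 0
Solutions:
 u(a) = C1*exp(-sqrt(6)*a/2) + C2*exp(sqrt(6)*a/2)


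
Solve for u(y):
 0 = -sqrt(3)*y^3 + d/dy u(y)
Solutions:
 u(y) = C1 + sqrt(3)*y^4/4


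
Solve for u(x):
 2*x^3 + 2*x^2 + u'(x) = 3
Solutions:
 u(x) = C1 - x^4/2 - 2*x^3/3 + 3*x


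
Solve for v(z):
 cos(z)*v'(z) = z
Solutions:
 v(z) = C1 + Integral(z/cos(z), z)


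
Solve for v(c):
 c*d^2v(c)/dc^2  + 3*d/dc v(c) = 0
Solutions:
 v(c) = C1 + C2/c^2


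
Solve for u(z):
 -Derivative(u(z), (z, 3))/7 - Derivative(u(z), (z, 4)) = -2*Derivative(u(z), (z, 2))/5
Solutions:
 u(z) = C1 + C2*z + C3*exp(z*(-5 + sqrt(1985))/70) + C4*exp(-z*(5 + sqrt(1985))/70)


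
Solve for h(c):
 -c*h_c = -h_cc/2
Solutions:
 h(c) = C1 + C2*erfi(c)


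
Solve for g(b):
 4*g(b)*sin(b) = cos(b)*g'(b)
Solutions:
 g(b) = C1/cos(b)^4


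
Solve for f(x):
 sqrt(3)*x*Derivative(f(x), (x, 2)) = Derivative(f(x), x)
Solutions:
 f(x) = C1 + C2*x^(sqrt(3)/3 + 1)


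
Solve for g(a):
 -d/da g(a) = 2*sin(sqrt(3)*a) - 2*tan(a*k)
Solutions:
 g(a) = C1 + 2*Piecewise((-log(cos(a*k))/k, Ne(k, 0)), (0, True)) + 2*sqrt(3)*cos(sqrt(3)*a)/3


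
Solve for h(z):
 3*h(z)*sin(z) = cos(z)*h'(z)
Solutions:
 h(z) = C1/cos(z)^3


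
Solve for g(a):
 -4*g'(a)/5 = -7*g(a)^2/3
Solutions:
 g(a) = -12/(C1 + 35*a)


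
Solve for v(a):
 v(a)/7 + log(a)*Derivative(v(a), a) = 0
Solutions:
 v(a) = C1*exp(-li(a)/7)


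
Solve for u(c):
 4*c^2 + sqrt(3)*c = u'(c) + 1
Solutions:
 u(c) = C1 + 4*c^3/3 + sqrt(3)*c^2/2 - c


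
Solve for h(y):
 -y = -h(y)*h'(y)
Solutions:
 h(y) = -sqrt(C1 + y^2)
 h(y) = sqrt(C1 + y^2)


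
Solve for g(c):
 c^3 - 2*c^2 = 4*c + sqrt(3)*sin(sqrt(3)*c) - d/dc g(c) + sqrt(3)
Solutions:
 g(c) = C1 - c^4/4 + 2*c^3/3 + 2*c^2 + sqrt(3)*c - cos(sqrt(3)*c)


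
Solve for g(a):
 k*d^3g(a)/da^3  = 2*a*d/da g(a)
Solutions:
 g(a) = C1 + Integral(C2*airyai(2^(1/3)*a*(1/k)^(1/3)) + C3*airybi(2^(1/3)*a*(1/k)^(1/3)), a)


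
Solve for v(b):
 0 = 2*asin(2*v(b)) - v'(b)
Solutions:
 Integral(1/asin(2*_y), (_y, v(b))) = C1 + 2*b


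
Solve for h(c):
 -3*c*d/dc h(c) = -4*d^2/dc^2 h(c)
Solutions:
 h(c) = C1 + C2*erfi(sqrt(6)*c/4)


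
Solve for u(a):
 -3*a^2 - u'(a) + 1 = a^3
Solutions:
 u(a) = C1 - a^4/4 - a^3 + a


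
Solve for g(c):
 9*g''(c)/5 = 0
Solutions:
 g(c) = C1 + C2*c


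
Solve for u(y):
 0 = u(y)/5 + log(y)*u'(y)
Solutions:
 u(y) = C1*exp(-li(y)/5)


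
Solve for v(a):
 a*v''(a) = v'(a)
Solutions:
 v(a) = C1 + C2*a^2


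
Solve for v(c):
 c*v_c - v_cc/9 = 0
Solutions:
 v(c) = C1 + C2*erfi(3*sqrt(2)*c/2)


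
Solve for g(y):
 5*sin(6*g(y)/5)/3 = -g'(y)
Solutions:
 5*y/3 + 5*log(cos(6*g(y)/5) - 1)/12 - 5*log(cos(6*g(y)/5) + 1)/12 = C1


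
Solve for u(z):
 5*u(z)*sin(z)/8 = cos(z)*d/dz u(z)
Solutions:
 u(z) = C1/cos(z)^(5/8)


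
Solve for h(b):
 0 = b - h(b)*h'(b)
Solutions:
 h(b) = -sqrt(C1 + b^2)
 h(b) = sqrt(C1 + b^2)


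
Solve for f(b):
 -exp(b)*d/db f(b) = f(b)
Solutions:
 f(b) = C1*exp(exp(-b))


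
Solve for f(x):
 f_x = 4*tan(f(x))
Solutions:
 f(x) = pi - asin(C1*exp(4*x))
 f(x) = asin(C1*exp(4*x))


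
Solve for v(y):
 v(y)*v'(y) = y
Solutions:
 v(y) = -sqrt(C1 + y^2)
 v(y) = sqrt(C1 + y^2)


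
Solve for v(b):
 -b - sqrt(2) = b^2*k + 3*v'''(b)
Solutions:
 v(b) = C1 + C2*b + C3*b^2 - b^5*k/180 - b^4/72 - sqrt(2)*b^3/18


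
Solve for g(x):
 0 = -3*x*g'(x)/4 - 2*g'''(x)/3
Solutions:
 g(x) = C1 + Integral(C2*airyai(-3^(2/3)*x/2) + C3*airybi(-3^(2/3)*x/2), x)


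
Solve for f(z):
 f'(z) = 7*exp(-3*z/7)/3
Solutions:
 f(z) = C1 - 49*exp(-3*z/7)/9


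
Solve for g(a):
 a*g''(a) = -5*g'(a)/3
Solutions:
 g(a) = C1 + C2/a^(2/3)


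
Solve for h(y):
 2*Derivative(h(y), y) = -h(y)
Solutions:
 h(y) = C1*exp(-y/2)


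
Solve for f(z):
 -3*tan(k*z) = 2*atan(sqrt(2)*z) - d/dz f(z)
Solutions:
 f(z) = C1 + 2*z*atan(sqrt(2)*z) + 3*Piecewise((-log(cos(k*z))/k, Ne(k, 0)), (0, True)) - sqrt(2)*log(2*z^2 + 1)/2


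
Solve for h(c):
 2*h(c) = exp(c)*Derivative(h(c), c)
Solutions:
 h(c) = C1*exp(-2*exp(-c))


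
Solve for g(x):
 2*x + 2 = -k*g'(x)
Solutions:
 g(x) = C1 - x^2/k - 2*x/k


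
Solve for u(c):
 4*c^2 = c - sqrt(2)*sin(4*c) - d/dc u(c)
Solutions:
 u(c) = C1 - 4*c^3/3 + c^2/2 + sqrt(2)*cos(4*c)/4


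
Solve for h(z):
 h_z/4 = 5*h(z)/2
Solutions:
 h(z) = C1*exp(10*z)


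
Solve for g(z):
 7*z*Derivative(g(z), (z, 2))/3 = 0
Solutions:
 g(z) = C1 + C2*z


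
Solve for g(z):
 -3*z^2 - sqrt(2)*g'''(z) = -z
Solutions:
 g(z) = C1 + C2*z + C3*z^2 - sqrt(2)*z^5/40 + sqrt(2)*z^4/48


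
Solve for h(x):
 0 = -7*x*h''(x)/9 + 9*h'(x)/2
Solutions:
 h(x) = C1 + C2*x^(95/14)


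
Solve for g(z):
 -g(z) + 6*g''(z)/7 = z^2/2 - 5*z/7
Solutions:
 g(z) = C1*exp(-sqrt(42)*z/6) + C2*exp(sqrt(42)*z/6) - z^2/2 + 5*z/7 - 6/7


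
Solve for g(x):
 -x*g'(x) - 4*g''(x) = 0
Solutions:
 g(x) = C1 + C2*erf(sqrt(2)*x/4)


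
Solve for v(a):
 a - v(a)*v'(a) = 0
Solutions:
 v(a) = -sqrt(C1 + a^2)
 v(a) = sqrt(C1 + a^2)


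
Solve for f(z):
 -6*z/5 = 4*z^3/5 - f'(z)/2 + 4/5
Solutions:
 f(z) = C1 + 2*z^4/5 + 6*z^2/5 + 8*z/5


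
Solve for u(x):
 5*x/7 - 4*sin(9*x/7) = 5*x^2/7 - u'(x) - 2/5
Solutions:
 u(x) = C1 + 5*x^3/21 - 5*x^2/14 - 2*x/5 - 28*cos(9*x/7)/9


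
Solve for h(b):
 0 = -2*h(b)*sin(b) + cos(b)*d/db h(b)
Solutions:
 h(b) = C1/cos(b)^2


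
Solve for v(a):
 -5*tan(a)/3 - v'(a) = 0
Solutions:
 v(a) = C1 + 5*log(cos(a))/3


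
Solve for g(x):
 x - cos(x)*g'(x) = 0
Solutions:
 g(x) = C1 + Integral(x/cos(x), x)


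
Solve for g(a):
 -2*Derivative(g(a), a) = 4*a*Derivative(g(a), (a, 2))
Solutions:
 g(a) = C1 + C2*sqrt(a)


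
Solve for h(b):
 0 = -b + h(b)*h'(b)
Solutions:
 h(b) = -sqrt(C1 + b^2)
 h(b) = sqrt(C1 + b^2)


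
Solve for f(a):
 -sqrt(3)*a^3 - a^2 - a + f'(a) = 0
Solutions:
 f(a) = C1 + sqrt(3)*a^4/4 + a^3/3 + a^2/2


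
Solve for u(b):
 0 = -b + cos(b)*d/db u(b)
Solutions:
 u(b) = C1 + Integral(b/cos(b), b)


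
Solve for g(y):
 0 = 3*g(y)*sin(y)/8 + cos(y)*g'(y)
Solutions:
 g(y) = C1*cos(y)^(3/8)


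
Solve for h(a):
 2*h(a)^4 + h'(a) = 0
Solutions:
 h(a) = (-3^(2/3) - 3*3^(1/6)*I)*(1/(C1 + 2*a))^(1/3)/6
 h(a) = (-3^(2/3) + 3*3^(1/6)*I)*(1/(C1 + 2*a))^(1/3)/6
 h(a) = (1/(C1 + 6*a))^(1/3)


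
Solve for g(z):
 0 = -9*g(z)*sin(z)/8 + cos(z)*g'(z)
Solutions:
 g(z) = C1/cos(z)^(9/8)


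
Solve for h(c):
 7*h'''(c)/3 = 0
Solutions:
 h(c) = C1 + C2*c + C3*c^2


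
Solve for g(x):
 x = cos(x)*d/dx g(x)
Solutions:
 g(x) = C1 + Integral(x/cos(x), x)


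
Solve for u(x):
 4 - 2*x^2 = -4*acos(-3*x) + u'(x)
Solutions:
 u(x) = C1 - 2*x^3/3 + 4*x*acos(-3*x) + 4*x + 4*sqrt(1 - 9*x^2)/3


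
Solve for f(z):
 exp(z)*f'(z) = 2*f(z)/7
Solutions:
 f(z) = C1*exp(-2*exp(-z)/7)


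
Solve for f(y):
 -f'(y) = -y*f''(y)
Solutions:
 f(y) = C1 + C2*y^2


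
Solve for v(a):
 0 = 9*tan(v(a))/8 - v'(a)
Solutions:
 v(a) = pi - asin(C1*exp(9*a/8))
 v(a) = asin(C1*exp(9*a/8))


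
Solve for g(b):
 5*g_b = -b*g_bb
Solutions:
 g(b) = C1 + C2/b^4


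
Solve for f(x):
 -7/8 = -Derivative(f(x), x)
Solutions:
 f(x) = C1 + 7*x/8


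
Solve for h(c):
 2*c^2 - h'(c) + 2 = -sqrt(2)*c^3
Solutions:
 h(c) = C1 + sqrt(2)*c^4/4 + 2*c^3/3 + 2*c


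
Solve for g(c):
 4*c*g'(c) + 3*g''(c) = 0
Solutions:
 g(c) = C1 + C2*erf(sqrt(6)*c/3)


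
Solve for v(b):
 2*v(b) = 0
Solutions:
 v(b) = 0


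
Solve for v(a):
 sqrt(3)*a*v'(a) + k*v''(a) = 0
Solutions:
 v(a) = C1 + C2*sqrt(k)*erf(sqrt(2)*3^(1/4)*a*sqrt(1/k)/2)


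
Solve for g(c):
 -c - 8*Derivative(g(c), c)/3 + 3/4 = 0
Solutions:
 g(c) = C1 - 3*c^2/16 + 9*c/32


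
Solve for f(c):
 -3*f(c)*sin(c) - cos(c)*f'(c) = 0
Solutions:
 f(c) = C1*cos(c)^3


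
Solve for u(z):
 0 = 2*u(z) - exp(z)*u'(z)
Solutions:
 u(z) = C1*exp(-2*exp(-z))


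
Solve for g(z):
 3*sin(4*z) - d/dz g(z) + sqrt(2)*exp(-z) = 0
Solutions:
 g(z) = C1 - 3*cos(4*z)/4 - sqrt(2)*exp(-z)


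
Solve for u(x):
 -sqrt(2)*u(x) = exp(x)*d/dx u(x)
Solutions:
 u(x) = C1*exp(sqrt(2)*exp(-x))


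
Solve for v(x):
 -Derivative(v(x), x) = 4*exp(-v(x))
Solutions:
 v(x) = log(C1 - 4*x)


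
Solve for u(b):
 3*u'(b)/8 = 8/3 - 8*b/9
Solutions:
 u(b) = C1 - 32*b^2/27 + 64*b/9


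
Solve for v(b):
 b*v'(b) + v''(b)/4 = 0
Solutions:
 v(b) = C1 + C2*erf(sqrt(2)*b)


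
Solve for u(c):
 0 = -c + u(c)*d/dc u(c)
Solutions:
 u(c) = -sqrt(C1 + c^2)
 u(c) = sqrt(C1 + c^2)


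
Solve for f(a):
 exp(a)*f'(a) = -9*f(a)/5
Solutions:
 f(a) = C1*exp(9*exp(-a)/5)


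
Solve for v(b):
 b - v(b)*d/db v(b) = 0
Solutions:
 v(b) = -sqrt(C1 + b^2)
 v(b) = sqrt(C1 + b^2)


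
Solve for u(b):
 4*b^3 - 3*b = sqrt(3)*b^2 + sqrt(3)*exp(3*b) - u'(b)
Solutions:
 u(b) = C1 - b^4 + sqrt(3)*b^3/3 + 3*b^2/2 + sqrt(3)*exp(3*b)/3


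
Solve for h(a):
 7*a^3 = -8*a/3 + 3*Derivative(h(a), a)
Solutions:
 h(a) = C1 + 7*a^4/12 + 4*a^2/9


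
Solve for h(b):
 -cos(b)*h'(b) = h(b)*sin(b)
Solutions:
 h(b) = C1*cos(b)


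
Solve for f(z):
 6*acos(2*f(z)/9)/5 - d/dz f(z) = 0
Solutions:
 Integral(1/acos(2*_y/9), (_y, f(z))) = C1 + 6*z/5


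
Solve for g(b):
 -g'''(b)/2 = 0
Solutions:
 g(b) = C1 + C2*b + C3*b^2


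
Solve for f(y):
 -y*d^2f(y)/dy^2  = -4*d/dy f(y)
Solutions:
 f(y) = C1 + C2*y^5


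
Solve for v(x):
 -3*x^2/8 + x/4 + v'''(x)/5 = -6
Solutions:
 v(x) = C1 + C2*x + C3*x^2 + x^5/32 - 5*x^4/96 - 5*x^3


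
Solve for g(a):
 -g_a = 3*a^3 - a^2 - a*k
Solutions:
 g(a) = C1 - 3*a^4/4 + a^3/3 + a^2*k/2


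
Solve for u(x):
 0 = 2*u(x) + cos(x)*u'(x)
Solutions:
 u(x) = C1*(sin(x) - 1)/(sin(x) + 1)


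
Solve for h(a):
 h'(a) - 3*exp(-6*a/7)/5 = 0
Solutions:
 h(a) = C1 - 7*exp(-6*a/7)/10


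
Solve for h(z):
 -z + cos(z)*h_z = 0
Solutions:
 h(z) = C1 + Integral(z/cos(z), z)


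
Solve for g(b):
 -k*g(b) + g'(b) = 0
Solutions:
 g(b) = C1*exp(b*k)


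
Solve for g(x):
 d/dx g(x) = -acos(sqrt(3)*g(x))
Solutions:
 Integral(1/acos(sqrt(3)*_y), (_y, g(x))) = C1 - x


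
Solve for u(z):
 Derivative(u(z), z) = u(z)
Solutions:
 u(z) = C1*exp(z)


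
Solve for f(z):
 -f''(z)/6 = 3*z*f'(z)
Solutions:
 f(z) = C1 + C2*erf(3*z)


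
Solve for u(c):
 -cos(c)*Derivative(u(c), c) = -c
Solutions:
 u(c) = C1 + Integral(c/cos(c), c)


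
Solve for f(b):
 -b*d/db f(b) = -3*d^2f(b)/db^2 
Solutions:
 f(b) = C1 + C2*erfi(sqrt(6)*b/6)


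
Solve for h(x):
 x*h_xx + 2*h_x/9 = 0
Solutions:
 h(x) = C1 + C2*x^(7/9)


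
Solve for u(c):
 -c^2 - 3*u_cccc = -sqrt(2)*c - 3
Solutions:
 u(c) = C1 + C2*c + C3*c^2 + C4*c^3 - c^6/1080 + sqrt(2)*c^5/360 + c^4/24


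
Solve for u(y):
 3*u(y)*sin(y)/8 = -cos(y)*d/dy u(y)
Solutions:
 u(y) = C1*cos(y)^(3/8)


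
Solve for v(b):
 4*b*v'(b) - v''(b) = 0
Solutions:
 v(b) = C1 + C2*erfi(sqrt(2)*b)


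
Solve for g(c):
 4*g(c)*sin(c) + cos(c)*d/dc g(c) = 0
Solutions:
 g(c) = C1*cos(c)^4


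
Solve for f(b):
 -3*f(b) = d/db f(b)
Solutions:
 f(b) = C1*exp(-3*b)


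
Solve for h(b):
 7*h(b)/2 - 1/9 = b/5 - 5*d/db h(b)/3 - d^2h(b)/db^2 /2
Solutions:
 h(b) = 2*b/35 + (C1*sin(sqrt(38)*b/3) + C2*cos(sqrt(38)*b/3))*exp(-5*b/3) + 2/441


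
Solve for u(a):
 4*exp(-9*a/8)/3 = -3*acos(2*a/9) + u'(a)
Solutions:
 u(a) = C1 + 3*a*acos(2*a/9) - 3*sqrt(81 - 4*a^2)/2 - 32*exp(-9*a/8)/27


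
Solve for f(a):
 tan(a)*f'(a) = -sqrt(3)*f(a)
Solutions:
 f(a) = C1/sin(a)^(sqrt(3))


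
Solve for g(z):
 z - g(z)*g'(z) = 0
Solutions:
 g(z) = -sqrt(C1 + z^2)
 g(z) = sqrt(C1 + z^2)


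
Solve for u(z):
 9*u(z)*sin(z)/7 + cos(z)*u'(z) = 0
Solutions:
 u(z) = C1*cos(z)^(9/7)


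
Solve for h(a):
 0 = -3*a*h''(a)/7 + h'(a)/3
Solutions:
 h(a) = C1 + C2*a^(16/9)


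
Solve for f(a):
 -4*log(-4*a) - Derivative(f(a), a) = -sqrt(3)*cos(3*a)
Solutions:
 f(a) = C1 - 4*a*log(-a) - 8*a*log(2) + 4*a + sqrt(3)*sin(3*a)/3


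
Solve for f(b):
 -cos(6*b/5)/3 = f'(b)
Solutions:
 f(b) = C1 - 5*sin(6*b/5)/18


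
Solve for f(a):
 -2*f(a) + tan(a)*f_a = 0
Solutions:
 f(a) = C1*sin(a)^2


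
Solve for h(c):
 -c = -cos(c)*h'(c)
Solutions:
 h(c) = C1 + Integral(c/cos(c), c)


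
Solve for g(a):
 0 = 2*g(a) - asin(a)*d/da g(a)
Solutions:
 g(a) = C1*exp(2*Integral(1/asin(a), a))


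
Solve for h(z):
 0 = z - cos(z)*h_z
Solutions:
 h(z) = C1 + Integral(z/cos(z), z)


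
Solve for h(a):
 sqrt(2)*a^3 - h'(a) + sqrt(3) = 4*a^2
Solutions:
 h(a) = C1 + sqrt(2)*a^4/4 - 4*a^3/3 + sqrt(3)*a


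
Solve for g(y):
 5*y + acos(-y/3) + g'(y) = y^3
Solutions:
 g(y) = C1 + y^4/4 - 5*y^2/2 - y*acos(-y/3) - sqrt(9 - y^2)


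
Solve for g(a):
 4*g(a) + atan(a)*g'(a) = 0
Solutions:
 g(a) = C1*exp(-4*Integral(1/atan(a), a))


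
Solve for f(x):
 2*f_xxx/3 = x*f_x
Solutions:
 f(x) = C1 + Integral(C2*airyai(2^(2/3)*3^(1/3)*x/2) + C3*airybi(2^(2/3)*3^(1/3)*x/2), x)


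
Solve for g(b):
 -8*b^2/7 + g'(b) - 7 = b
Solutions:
 g(b) = C1 + 8*b^3/21 + b^2/2 + 7*b


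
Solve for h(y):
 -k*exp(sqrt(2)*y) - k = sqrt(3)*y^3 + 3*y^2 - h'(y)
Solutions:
 h(y) = C1 + k*y + sqrt(2)*k*exp(sqrt(2)*y)/2 + sqrt(3)*y^4/4 + y^3


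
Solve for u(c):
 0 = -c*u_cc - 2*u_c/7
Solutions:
 u(c) = C1 + C2*c^(5/7)


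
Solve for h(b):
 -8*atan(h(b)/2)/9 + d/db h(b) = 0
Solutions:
 Integral(1/atan(_y/2), (_y, h(b))) = C1 + 8*b/9


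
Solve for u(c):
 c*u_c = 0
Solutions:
 u(c) = C1


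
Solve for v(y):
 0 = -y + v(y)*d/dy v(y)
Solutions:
 v(y) = -sqrt(C1 + y^2)
 v(y) = sqrt(C1 + y^2)


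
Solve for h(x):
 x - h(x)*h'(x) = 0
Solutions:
 h(x) = -sqrt(C1 + x^2)
 h(x) = sqrt(C1 + x^2)


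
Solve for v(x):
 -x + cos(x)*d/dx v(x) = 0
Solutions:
 v(x) = C1 + Integral(x/cos(x), x)


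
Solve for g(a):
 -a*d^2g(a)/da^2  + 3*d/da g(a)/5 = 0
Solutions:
 g(a) = C1 + C2*a^(8/5)


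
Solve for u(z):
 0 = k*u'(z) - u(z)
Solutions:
 u(z) = C1*exp(z/k)


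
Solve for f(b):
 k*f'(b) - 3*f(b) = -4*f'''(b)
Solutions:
 f(b) = C1*exp(b*(-k/((-3^(1/3) + 3^(5/6)*I)*(sqrt(3)*sqrt(k^3 + 243) + 27)^(1/3)) - 3^(1/3)*(sqrt(3)*sqrt(k^3 + 243) + 27)^(1/3)/12 + 3^(5/6)*I*(sqrt(3)*sqrt(k^3 + 243) + 27)^(1/3)/12)) + C2*exp(b*(k/((3^(1/3) + 3^(5/6)*I)*(sqrt(3)*sqrt(k^3 + 243) + 27)^(1/3)) - 3^(1/3)*(sqrt(3)*sqrt(k^3 + 243) + 27)^(1/3)/12 - 3^(5/6)*I*(sqrt(3)*sqrt(k^3 + 243) + 27)^(1/3)/12)) + C3*exp(3^(1/3)*b*(-3^(1/3)*k/(sqrt(3)*sqrt(k^3 + 243) + 27)^(1/3) + (sqrt(3)*sqrt(k^3 + 243) + 27)^(1/3))/6)


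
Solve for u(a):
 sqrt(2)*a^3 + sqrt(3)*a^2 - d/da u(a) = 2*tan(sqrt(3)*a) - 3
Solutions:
 u(a) = C1 + sqrt(2)*a^4/4 + sqrt(3)*a^3/3 + 3*a + 2*sqrt(3)*log(cos(sqrt(3)*a))/3


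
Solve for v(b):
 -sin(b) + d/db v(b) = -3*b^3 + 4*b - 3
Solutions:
 v(b) = C1 - 3*b^4/4 + 2*b^2 - 3*b - cos(b)


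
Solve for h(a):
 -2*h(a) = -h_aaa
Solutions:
 h(a) = C3*exp(2^(1/3)*a) + (C1*sin(2^(1/3)*sqrt(3)*a/2) + C2*cos(2^(1/3)*sqrt(3)*a/2))*exp(-2^(1/3)*a/2)


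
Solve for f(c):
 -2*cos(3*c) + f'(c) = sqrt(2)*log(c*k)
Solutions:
 f(c) = C1 + sqrt(2)*c*(log(c*k) - 1) + 2*sin(3*c)/3


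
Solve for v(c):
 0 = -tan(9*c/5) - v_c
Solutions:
 v(c) = C1 + 5*log(cos(9*c/5))/9


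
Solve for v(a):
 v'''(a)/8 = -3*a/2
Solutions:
 v(a) = C1 + C2*a + C3*a^2 - a^4/2


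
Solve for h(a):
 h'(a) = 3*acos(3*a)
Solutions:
 h(a) = C1 + 3*a*acos(3*a) - sqrt(1 - 9*a^2)


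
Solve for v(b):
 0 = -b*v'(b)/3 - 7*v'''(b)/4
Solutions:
 v(b) = C1 + Integral(C2*airyai(-42^(2/3)*b/21) + C3*airybi(-42^(2/3)*b/21), b)


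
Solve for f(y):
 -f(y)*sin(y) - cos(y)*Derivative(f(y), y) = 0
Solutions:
 f(y) = C1*cos(y)


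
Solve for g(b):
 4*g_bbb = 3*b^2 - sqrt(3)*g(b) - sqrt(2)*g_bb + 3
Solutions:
 g(b) = C1*exp(b*(-2*sqrt(2) + 2^(2/3)/(sqrt(2) + 108*sqrt(3) + sqrt(-2 + (sqrt(2) + 108*sqrt(3))^2))^(1/3) + 2^(1/3)*(sqrt(2) + 108*sqrt(3) + sqrt(-2 + (sqrt(2) + 108*sqrt(3))^2))^(1/3))/24)*sin(2^(1/3)*sqrt(3)*b*(-(sqrt(2) + 108*sqrt(3) + sqrt(-2 + (sqrt(2) + 108*sqrt(3))^2))^(1/3) + 2^(1/3)/(sqrt(2) + 108*sqrt(3) + sqrt(-2 + (sqrt(2) + 108*sqrt(3))^2))^(1/3))/24) + C2*exp(b*(-2*sqrt(2) + 2^(2/3)/(sqrt(2) + 108*sqrt(3) + sqrt(-2 + (sqrt(2) + 108*sqrt(3))^2))^(1/3) + 2^(1/3)*(sqrt(2) + 108*sqrt(3) + sqrt(-2 + (sqrt(2) + 108*sqrt(3))^2))^(1/3))/24)*cos(2^(1/3)*sqrt(3)*b*(-(sqrt(2) + 108*sqrt(3) + sqrt(-2 + (sqrt(2) + 108*sqrt(3))^2))^(1/3) + 2^(1/3)/(sqrt(2) + 108*sqrt(3) + sqrt(-2 + (sqrt(2) + 108*sqrt(3))^2))^(1/3))/24) + C3*exp(-b*(2^(2/3)/(sqrt(2) + 108*sqrt(3) + sqrt(-2 + (sqrt(2) + 108*sqrt(3))^2))^(1/3) + sqrt(2) + 2^(1/3)*(sqrt(2) + 108*sqrt(3) + sqrt(-2 + (sqrt(2) + 108*sqrt(3))^2))^(1/3))/12) + sqrt(3)*b^2 - 2*sqrt(2) + sqrt(3)


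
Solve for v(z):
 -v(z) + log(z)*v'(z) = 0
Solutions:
 v(z) = C1*exp(li(z))


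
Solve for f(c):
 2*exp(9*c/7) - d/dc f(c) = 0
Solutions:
 f(c) = C1 + 14*exp(9*c/7)/9


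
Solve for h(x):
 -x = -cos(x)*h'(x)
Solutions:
 h(x) = C1 + Integral(x/cos(x), x)


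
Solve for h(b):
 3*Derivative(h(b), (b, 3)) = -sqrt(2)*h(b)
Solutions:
 h(b) = C3*exp(-2^(1/6)*3^(2/3)*b/3) + (C1*sin(6^(1/6)*b/2) + C2*cos(6^(1/6)*b/2))*exp(2^(1/6)*3^(2/3)*b/6)


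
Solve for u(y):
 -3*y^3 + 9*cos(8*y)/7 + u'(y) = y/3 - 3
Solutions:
 u(y) = C1 + 3*y^4/4 + y^2/6 - 3*y - 9*sin(8*y)/56


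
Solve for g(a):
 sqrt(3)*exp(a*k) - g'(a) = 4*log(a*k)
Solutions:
 g(a) = C1 - 4*a*log(a*k) + 4*a + Piecewise((sqrt(3)*exp(a*k)/k, Ne(k, 0)), (sqrt(3)*a, True))


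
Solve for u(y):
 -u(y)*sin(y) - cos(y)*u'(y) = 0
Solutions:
 u(y) = C1*cos(y)


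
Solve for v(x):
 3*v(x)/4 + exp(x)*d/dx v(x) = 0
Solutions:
 v(x) = C1*exp(3*exp(-x)/4)


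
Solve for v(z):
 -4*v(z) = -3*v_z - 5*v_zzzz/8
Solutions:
 v(z) = C1*exp(z*(-10^(2/3)*(19 + 3*sqrt(129))^(1/3) + 20*10^(1/3)/(19 + 3*sqrt(129))^(1/3) + 20)/30)*sin(10^(1/3)*sqrt(3)*z*(20/(19 + 3*sqrt(129))^(1/3) + 10^(1/3)*(19 + 3*sqrt(129))^(1/3))/30) + C2*exp(z*(-10^(2/3)*(19 + 3*sqrt(129))^(1/3) + 20*10^(1/3)/(19 + 3*sqrt(129))^(1/3) + 20)/30)*cos(10^(1/3)*sqrt(3)*z*(20/(19 + 3*sqrt(129))^(1/3) + 10^(1/3)*(19 + 3*sqrt(129))^(1/3))/30) + C3*exp(-2*z) + C4*exp(z*(-20*10^(1/3)/(19 + 3*sqrt(129))^(1/3) + 10 + 10^(2/3)*(19 + 3*sqrt(129))^(1/3))/15)


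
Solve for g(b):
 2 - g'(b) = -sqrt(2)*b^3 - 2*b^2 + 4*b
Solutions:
 g(b) = C1 + sqrt(2)*b^4/4 + 2*b^3/3 - 2*b^2 + 2*b


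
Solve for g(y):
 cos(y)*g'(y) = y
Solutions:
 g(y) = C1 + Integral(y/cos(y), y)


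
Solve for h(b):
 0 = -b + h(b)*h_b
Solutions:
 h(b) = -sqrt(C1 + b^2)
 h(b) = sqrt(C1 + b^2)


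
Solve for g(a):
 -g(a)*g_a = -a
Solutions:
 g(a) = -sqrt(C1 + a^2)
 g(a) = sqrt(C1 + a^2)


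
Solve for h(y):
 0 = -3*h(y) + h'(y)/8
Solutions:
 h(y) = C1*exp(24*y)


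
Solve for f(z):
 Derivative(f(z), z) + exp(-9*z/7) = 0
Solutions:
 f(z) = C1 + 7*exp(-9*z/7)/9


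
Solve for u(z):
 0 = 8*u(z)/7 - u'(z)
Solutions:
 u(z) = C1*exp(8*z/7)


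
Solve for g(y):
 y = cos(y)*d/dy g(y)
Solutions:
 g(y) = C1 + Integral(y/cos(y), y)


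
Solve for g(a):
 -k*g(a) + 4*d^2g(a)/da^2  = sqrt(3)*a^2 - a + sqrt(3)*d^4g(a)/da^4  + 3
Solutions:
 g(a) = C1*exp(-3^(3/4)*a*sqrt(2 - sqrt(-sqrt(3)*k + 4))/3) + C2*exp(3^(3/4)*a*sqrt(2 - sqrt(-sqrt(3)*k + 4))/3) + C3*exp(-3^(3/4)*a*sqrt(sqrt(-sqrt(3)*k + 4) + 2)/3) + C4*exp(3^(3/4)*a*sqrt(sqrt(-sqrt(3)*k + 4) + 2)/3) - sqrt(3)*a^2/k + a/k - 3/k - 8*sqrt(3)/k^2


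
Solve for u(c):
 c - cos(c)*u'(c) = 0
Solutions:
 u(c) = C1 + Integral(c/cos(c), c)


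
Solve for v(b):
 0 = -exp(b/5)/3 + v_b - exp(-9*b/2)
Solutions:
 v(b) = C1 + 5*exp(b/5)/3 - 2*exp(-9*b/2)/9


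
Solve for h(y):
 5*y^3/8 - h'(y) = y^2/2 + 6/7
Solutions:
 h(y) = C1 + 5*y^4/32 - y^3/6 - 6*y/7


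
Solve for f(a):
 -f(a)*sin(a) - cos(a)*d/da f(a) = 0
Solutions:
 f(a) = C1*cos(a)


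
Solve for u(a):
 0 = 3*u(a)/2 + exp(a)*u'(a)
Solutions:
 u(a) = C1*exp(3*exp(-a)/2)


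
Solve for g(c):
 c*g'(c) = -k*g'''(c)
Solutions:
 g(c) = C1 + Integral(C2*airyai(c*(-1/k)^(1/3)) + C3*airybi(c*(-1/k)^(1/3)), c)


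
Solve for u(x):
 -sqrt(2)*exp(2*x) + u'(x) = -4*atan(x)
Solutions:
 u(x) = C1 - 4*x*atan(x) + sqrt(2)*exp(2*x)/2 + 2*log(x^2 + 1)


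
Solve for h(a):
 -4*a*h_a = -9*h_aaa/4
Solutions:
 h(a) = C1 + Integral(C2*airyai(2*6^(1/3)*a/3) + C3*airybi(2*6^(1/3)*a/3), a)


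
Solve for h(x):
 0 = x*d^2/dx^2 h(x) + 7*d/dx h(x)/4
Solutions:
 h(x) = C1 + C2/x^(3/4)


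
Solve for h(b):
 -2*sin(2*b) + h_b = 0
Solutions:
 h(b) = C1 - cos(2*b)


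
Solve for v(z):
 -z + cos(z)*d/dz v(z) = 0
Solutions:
 v(z) = C1 + Integral(z/cos(z), z)


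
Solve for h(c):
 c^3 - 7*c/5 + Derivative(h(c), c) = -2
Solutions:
 h(c) = C1 - c^4/4 + 7*c^2/10 - 2*c


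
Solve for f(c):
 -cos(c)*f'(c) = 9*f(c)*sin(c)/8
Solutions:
 f(c) = C1*cos(c)^(9/8)


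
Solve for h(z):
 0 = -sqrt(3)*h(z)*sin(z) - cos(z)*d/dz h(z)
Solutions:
 h(z) = C1*cos(z)^(sqrt(3))


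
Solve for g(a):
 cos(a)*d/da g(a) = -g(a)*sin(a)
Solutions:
 g(a) = C1*cos(a)


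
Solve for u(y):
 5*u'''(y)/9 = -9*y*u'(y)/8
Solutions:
 u(y) = C1 + Integral(C2*airyai(-3*3^(1/3)*5^(2/3)*y/10) + C3*airybi(-3*3^(1/3)*5^(2/3)*y/10), y)


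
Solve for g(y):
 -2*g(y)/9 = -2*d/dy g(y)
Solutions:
 g(y) = C1*exp(y/9)


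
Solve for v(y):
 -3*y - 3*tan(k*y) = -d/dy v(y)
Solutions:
 v(y) = C1 + 3*y^2/2 + 3*Piecewise((-log(cos(k*y))/k, Ne(k, 0)), (0, True))


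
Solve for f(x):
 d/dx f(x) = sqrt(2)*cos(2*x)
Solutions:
 f(x) = C1 + sqrt(2)*sin(2*x)/2


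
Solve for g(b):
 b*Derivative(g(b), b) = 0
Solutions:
 g(b) = C1


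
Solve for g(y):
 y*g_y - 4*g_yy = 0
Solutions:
 g(y) = C1 + C2*erfi(sqrt(2)*y/4)


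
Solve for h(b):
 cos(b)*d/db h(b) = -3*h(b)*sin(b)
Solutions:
 h(b) = C1*cos(b)^3


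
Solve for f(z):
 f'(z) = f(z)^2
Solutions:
 f(z) = -1/(C1 + z)


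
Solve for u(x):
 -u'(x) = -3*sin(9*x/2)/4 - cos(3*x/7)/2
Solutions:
 u(x) = C1 + 7*sin(3*x/7)/6 - cos(9*x/2)/6


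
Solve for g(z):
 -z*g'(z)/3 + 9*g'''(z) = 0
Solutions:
 g(z) = C1 + Integral(C2*airyai(z/3) + C3*airybi(z/3), z)


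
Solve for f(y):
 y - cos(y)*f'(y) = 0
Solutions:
 f(y) = C1 + Integral(y/cos(y), y)


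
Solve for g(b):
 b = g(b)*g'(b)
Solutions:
 g(b) = -sqrt(C1 + b^2)
 g(b) = sqrt(C1 + b^2)


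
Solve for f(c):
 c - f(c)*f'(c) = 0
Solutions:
 f(c) = -sqrt(C1 + c^2)
 f(c) = sqrt(C1 + c^2)


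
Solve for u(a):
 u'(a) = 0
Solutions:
 u(a) = C1


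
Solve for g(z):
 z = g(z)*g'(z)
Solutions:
 g(z) = -sqrt(C1 + z^2)
 g(z) = sqrt(C1 + z^2)


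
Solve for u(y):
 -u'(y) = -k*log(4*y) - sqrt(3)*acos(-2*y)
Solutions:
 u(y) = C1 + k*y*(log(y) - 1) + 2*k*y*log(2) + sqrt(3)*(y*acos(-2*y) + sqrt(1 - 4*y^2)/2)


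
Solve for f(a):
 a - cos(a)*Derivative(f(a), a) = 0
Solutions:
 f(a) = C1 + Integral(a/cos(a), a)


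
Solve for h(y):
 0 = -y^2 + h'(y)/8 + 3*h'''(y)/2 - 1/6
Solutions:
 h(y) = C1 + C2*sin(sqrt(3)*y/6) + C3*cos(sqrt(3)*y/6) + 8*y^3/3 - 572*y/3


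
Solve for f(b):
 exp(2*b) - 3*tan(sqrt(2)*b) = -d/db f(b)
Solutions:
 f(b) = C1 - exp(2*b)/2 - 3*sqrt(2)*log(cos(sqrt(2)*b))/2


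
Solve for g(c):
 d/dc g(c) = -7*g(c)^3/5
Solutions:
 g(c) = -sqrt(10)*sqrt(-1/(C1 - 7*c))/2
 g(c) = sqrt(10)*sqrt(-1/(C1 - 7*c))/2


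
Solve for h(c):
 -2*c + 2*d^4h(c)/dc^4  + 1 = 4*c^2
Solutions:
 h(c) = C1 + C2*c + C3*c^2 + C4*c^3 + c^6/180 + c^5/120 - c^4/48


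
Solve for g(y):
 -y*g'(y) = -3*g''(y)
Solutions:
 g(y) = C1 + C2*erfi(sqrt(6)*y/6)


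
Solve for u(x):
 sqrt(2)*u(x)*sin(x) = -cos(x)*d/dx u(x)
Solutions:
 u(x) = C1*cos(x)^(sqrt(2))


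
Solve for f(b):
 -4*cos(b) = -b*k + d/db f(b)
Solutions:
 f(b) = C1 + b^2*k/2 - 4*sin(b)


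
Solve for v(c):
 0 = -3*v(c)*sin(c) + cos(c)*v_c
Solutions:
 v(c) = C1/cos(c)^3


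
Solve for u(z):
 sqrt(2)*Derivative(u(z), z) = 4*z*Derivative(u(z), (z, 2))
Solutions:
 u(z) = C1 + C2*z^(sqrt(2)/4 + 1)


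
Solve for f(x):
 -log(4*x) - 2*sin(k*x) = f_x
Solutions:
 f(x) = C1 - x*log(x) - 2*x*log(2) + x - 2*Piecewise((-cos(k*x)/k, Ne(k, 0)), (0, True))


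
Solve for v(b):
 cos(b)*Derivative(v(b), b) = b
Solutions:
 v(b) = C1 + Integral(b/cos(b), b)


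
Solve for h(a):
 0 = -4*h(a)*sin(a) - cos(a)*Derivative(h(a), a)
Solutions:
 h(a) = C1*cos(a)^4


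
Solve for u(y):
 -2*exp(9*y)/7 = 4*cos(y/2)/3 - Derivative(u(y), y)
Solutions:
 u(y) = C1 + 2*exp(9*y)/63 + 8*sin(y/2)/3


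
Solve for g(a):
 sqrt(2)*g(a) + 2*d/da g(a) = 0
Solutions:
 g(a) = C1*exp(-sqrt(2)*a/2)


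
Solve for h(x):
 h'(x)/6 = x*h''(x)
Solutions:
 h(x) = C1 + C2*x^(7/6)


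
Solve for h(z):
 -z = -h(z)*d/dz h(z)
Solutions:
 h(z) = -sqrt(C1 + z^2)
 h(z) = sqrt(C1 + z^2)


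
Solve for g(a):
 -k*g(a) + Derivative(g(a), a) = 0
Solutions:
 g(a) = C1*exp(a*k)


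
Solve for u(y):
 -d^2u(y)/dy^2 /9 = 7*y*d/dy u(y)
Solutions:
 u(y) = C1 + C2*erf(3*sqrt(14)*y/2)


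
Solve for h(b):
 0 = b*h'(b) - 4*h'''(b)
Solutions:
 h(b) = C1 + Integral(C2*airyai(2^(1/3)*b/2) + C3*airybi(2^(1/3)*b/2), b)


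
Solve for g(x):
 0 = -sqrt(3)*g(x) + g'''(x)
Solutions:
 g(x) = C3*exp(3^(1/6)*x) + (C1*sin(3^(2/3)*x/2) + C2*cos(3^(2/3)*x/2))*exp(-3^(1/6)*x/2)


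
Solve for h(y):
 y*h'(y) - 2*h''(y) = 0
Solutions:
 h(y) = C1 + C2*erfi(y/2)


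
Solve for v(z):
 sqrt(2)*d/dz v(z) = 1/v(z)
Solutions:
 v(z) = -sqrt(C1 + sqrt(2)*z)
 v(z) = sqrt(C1 + sqrt(2)*z)


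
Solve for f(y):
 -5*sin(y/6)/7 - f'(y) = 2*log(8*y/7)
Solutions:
 f(y) = C1 - 2*y*log(y) - 6*y*log(2) + 2*y + 2*y*log(7) + 30*cos(y/6)/7


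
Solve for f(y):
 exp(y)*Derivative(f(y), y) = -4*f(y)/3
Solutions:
 f(y) = C1*exp(4*exp(-y)/3)


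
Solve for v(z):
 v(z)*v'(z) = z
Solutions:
 v(z) = -sqrt(C1 + z^2)
 v(z) = sqrt(C1 + z^2)


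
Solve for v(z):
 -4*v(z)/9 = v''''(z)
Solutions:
 v(z) = (C1*sin(sqrt(3)*z/3) + C2*cos(sqrt(3)*z/3))*exp(-sqrt(3)*z/3) + (C3*sin(sqrt(3)*z/3) + C4*cos(sqrt(3)*z/3))*exp(sqrt(3)*z/3)


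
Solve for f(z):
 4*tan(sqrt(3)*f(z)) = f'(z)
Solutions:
 f(z) = sqrt(3)*(pi - asin(C1*exp(4*sqrt(3)*z)))/3
 f(z) = sqrt(3)*asin(C1*exp(4*sqrt(3)*z))/3


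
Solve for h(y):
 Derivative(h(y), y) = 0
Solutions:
 h(y) = C1


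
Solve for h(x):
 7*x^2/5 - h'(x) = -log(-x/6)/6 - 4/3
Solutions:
 h(x) = C1 + 7*x^3/15 + x*log(-x)/6 + x*(7 - log(6))/6


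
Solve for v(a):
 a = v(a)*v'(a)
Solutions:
 v(a) = -sqrt(C1 + a^2)
 v(a) = sqrt(C1 + a^2)


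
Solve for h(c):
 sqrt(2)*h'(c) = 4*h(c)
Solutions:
 h(c) = C1*exp(2*sqrt(2)*c)


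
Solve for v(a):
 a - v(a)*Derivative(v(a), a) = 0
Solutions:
 v(a) = -sqrt(C1 + a^2)
 v(a) = sqrt(C1 + a^2)


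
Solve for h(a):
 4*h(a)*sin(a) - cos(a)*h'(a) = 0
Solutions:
 h(a) = C1/cos(a)^4


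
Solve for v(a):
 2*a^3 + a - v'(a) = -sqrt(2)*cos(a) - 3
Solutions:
 v(a) = C1 + a^4/2 + a^2/2 + 3*a + sqrt(2)*sin(a)


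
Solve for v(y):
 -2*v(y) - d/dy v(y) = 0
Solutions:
 v(y) = C1*exp(-2*y)


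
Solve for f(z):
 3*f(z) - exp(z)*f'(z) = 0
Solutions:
 f(z) = C1*exp(-3*exp(-z))


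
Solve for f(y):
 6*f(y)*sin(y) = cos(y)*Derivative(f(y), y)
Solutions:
 f(y) = C1/cos(y)^6


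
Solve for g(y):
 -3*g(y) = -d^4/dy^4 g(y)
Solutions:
 g(y) = C1*exp(-3^(1/4)*y) + C2*exp(3^(1/4)*y) + C3*sin(3^(1/4)*y) + C4*cos(3^(1/4)*y)


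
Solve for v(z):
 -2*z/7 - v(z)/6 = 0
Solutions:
 v(z) = -12*z/7


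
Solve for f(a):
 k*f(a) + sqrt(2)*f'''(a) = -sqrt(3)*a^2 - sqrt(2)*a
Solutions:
 f(a) = C1*exp(2^(5/6)*a*(-k)^(1/3)/2) + C2*exp(2^(5/6)*a*(-k)^(1/3)*(-1 + sqrt(3)*I)/4) + C3*exp(-2^(5/6)*a*(-k)^(1/3)*(1 + sqrt(3)*I)/4) - sqrt(3)*a^2/k - sqrt(2)*a/k


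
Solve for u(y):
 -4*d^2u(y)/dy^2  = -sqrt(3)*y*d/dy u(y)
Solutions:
 u(y) = C1 + C2*erfi(sqrt(2)*3^(1/4)*y/4)


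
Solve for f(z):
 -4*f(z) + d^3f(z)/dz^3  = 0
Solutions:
 f(z) = C3*exp(2^(2/3)*z) + (C1*sin(2^(2/3)*sqrt(3)*z/2) + C2*cos(2^(2/3)*sqrt(3)*z/2))*exp(-2^(2/3)*z/2)


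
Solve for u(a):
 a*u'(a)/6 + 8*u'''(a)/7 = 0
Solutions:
 u(a) = C1 + Integral(C2*airyai(-6^(2/3)*7^(1/3)*a/12) + C3*airybi(-6^(2/3)*7^(1/3)*a/12), a)


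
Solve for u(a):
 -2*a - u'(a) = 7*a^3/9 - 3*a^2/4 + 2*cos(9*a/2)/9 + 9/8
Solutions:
 u(a) = C1 - 7*a^4/36 + a^3/4 - a^2 - 9*a/8 - 4*sin(9*a/2)/81


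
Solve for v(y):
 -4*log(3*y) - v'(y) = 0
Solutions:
 v(y) = C1 - 4*y*log(y) - y*log(81) + 4*y


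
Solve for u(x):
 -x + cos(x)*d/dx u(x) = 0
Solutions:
 u(x) = C1 + Integral(x/cos(x), x)
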